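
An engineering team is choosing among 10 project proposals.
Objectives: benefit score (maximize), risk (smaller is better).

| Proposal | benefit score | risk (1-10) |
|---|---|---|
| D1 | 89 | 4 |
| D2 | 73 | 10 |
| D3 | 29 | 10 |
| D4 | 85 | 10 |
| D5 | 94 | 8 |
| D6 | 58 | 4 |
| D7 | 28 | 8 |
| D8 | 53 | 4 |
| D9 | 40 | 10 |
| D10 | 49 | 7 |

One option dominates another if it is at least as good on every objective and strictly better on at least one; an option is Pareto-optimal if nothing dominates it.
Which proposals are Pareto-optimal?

D1, D5

D1: not dominated.
D2: dominated by D1 (benefit score 89≥73, risk 4≤10).
D3: dominated by D1 (benefit score 89≥29, risk 4≤10).
D4: dominated by D1 (benefit score 89≥85, risk 4≤10).
D5: not dominated (best benefit score).
D6: dominated by D1 (benefit score 89≥58, risk 4≤4).
D7: dominated by D1 (benefit score 89≥28, risk 4≤8).
D8: dominated by D1 (benefit score 89≥53, risk 4≤4).
D9: dominated by D1 (benefit score 89≥40, risk 4≤10).
D10: dominated by D1 (benefit score 89≥49, risk 4≤7).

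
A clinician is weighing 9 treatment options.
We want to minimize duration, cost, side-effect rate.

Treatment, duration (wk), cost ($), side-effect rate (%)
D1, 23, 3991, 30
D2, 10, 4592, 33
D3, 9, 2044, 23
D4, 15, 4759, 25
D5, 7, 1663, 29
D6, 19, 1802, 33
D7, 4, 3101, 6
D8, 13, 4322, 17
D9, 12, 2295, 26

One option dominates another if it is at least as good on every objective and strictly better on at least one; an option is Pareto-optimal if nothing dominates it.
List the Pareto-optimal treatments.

D1: dominated by D3 (duration 9≤23, cost 2044≤3991, side-effect rate 23≤30).
D2: dominated by D3 (duration 9≤10, cost 2044≤4592, side-effect rate 23≤33).
D3: not dominated.
D4: dominated by D3 (duration 9≤15, cost 2044≤4759, side-effect rate 23≤25).
D5: not dominated (best cost).
D6: dominated by D5 (duration 7≤19, cost 1663≤1802, side-effect rate 29≤33).
D7: not dominated (best duration).
D8: dominated by D7 (duration 4≤13, cost 3101≤4322, side-effect rate 6≤17).
D9: dominated by D3 (duration 9≤12, cost 2044≤2295, side-effect rate 23≤26).

D3, D5, D7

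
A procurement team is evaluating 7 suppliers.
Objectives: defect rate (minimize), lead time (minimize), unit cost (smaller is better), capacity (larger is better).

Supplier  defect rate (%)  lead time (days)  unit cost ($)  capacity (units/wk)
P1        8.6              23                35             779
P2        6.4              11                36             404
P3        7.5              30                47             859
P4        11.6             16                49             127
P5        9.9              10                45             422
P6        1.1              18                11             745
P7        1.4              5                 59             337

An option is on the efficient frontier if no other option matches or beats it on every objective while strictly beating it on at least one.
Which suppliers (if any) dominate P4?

P2, P5

P2: defect rate 6.4≤11.6, lead time 11≤16, unit cost 36≤49, capacity 404≥127 — dominates P4.
P5: defect rate 9.9≤11.6, lead time 10≤16, unit cost 45≤49, capacity 422≥127 — dominates P4.
Others (P1, P3, P6, P7) are each worse than P4 on at least one objective.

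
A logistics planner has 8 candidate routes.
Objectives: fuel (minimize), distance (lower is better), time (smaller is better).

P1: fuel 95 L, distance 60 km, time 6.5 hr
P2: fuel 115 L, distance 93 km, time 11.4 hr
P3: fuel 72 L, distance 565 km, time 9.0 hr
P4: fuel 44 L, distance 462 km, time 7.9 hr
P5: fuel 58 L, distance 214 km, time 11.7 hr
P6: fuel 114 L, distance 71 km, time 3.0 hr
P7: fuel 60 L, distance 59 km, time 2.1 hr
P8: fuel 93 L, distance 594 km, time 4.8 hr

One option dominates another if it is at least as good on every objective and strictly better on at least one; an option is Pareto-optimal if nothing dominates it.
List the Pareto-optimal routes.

P4, P5, P7

P1: dominated by P7 (fuel 60≤95, distance 59≤60, time 2.1≤6.5).
P2: dominated by P1 (fuel 95≤115, distance 60≤93, time 6.5≤11.4).
P3: dominated by P4 (fuel 44≤72, distance 462≤565, time 7.9≤9.0).
P4: not dominated (best fuel).
P5: not dominated.
P6: dominated by P7 (fuel 60≤114, distance 59≤71, time 2.1≤3.0).
P7: not dominated (best distance).
P8: dominated by P7 (fuel 60≤93, distance 59≤594, time 2.1≤4.8).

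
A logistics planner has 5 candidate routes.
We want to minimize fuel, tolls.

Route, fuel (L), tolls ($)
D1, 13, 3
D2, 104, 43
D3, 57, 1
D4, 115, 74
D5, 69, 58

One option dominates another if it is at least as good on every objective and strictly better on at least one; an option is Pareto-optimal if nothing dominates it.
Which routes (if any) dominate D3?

D1: worse on tolls (3 vs 1).
D2: worse on fuel (104 vs 57).
D4: worse on fuel (115 vs 57).
D5: worse on fuel (69 vs 57).
No option dominates D3.

none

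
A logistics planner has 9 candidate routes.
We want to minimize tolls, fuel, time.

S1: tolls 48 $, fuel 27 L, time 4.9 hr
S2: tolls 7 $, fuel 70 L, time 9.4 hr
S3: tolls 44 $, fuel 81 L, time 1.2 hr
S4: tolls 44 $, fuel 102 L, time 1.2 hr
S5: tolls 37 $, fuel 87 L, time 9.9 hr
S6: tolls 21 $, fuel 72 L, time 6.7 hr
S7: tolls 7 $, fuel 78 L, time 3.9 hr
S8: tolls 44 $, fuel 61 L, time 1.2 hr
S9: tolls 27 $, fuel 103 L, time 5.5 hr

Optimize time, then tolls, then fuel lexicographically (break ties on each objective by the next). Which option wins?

First minimize time: best is 1.2, kept {S3, S4, S8}.
Then minimize tolls: best is 44, kept {S3, S4, S8}.
Then minimize fuel: best is 61, kept {S8}.

S8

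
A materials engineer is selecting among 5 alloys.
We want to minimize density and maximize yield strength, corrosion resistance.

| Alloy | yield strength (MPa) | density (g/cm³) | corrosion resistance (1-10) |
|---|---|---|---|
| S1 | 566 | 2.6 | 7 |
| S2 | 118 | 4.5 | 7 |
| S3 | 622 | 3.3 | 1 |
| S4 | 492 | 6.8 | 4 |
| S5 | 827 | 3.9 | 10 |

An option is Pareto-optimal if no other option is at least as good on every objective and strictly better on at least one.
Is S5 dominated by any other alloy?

S1: worse on yield strength (566 vs 827).
S2: worse on yield strength (118 vs 827).
S3: worse on yield strength (622 vs 827).
S4: worse on yield strength (492 vs 827).
No option is at least as good as S5 on every objective and strictly better on one.

No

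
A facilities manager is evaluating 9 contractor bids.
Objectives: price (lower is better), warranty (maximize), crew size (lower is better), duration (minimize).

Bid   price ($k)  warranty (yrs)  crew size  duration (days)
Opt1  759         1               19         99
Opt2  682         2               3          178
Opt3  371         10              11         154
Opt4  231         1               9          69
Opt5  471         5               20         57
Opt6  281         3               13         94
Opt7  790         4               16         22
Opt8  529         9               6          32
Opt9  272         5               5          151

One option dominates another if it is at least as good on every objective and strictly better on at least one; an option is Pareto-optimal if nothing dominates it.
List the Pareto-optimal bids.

Opt1: dominated by Opt4 (price 231≤759, warranty 1≥1, crew size 9≤19, duration 69≤99).
Opt2: not dominated (best crew size).
Opt3: not dominated (best warranty).
Opt4: not dominated (best price).
Opt5: not dominated.
Opt6: not dominated.
Opt7: not dominated (best duration).
Opt8: not dominated.
Opt9: not dominated.

Opt2, Opt3, Opt4, Opt5, Opt6, Opt7, Opt8, Opt9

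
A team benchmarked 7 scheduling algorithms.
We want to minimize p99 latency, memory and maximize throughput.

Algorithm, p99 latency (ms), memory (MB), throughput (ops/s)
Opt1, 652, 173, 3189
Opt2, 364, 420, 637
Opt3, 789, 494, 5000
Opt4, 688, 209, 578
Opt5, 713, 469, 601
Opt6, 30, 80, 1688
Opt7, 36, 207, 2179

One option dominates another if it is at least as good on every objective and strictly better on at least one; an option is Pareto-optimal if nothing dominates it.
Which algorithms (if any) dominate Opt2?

Opt6: p99 latency 30≤364, memory 80≤420, throughput 1688≥637 — dominates Opt2.
Opt7: p99 latency 36≤364, memory 207≤420, throughput 2179≥637 — dominates Opt2.
Others (Opt1, Opt3, Opt4, Opt5) are each worse than Opt2 on at least one objective.

Opt6, Opt7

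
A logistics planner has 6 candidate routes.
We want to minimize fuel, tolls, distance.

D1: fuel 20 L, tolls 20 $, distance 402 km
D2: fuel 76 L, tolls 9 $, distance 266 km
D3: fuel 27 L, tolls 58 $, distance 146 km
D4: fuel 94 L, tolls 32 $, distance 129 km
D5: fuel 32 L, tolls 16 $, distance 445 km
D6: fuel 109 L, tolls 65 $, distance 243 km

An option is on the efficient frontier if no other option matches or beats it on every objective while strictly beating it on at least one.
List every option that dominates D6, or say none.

D3: fuel 27≤109, tolls 58≤65, distance 146≤243 — dominates D6.
D4: fuel 94≤109, tolls 32≤65, distance 129≤243 — dominates D6.
Others (D1, D2, D5) are each worse than D6 on at least one objective.

D3, D4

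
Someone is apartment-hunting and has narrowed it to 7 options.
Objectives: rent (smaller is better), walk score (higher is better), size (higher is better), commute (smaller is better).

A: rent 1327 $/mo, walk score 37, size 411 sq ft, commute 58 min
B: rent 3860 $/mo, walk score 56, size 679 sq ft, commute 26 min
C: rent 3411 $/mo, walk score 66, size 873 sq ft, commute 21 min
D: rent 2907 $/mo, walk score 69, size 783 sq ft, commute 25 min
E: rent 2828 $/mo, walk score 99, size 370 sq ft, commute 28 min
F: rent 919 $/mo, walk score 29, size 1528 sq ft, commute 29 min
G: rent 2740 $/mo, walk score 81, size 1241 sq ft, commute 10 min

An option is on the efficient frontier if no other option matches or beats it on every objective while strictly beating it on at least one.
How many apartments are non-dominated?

4

A: not dominated.
B: dominated by C (rent 3411≤3860, walk score 66≥56, size 873≥679, commute 21≤26).
C: dominated by G (rent 2740≤3411, walk score 81≥66, size 1241≥873, commute 10≤21).
D: dominated by G (rent 2740≤2907, walk score 81≥69, size 1241≥783, commute 10≤25).
E: not dominated (best walk score).
F: not dominated (best rent).
G: not dominated (best commute).
Pareto-optimal: A, E, F, G → 4.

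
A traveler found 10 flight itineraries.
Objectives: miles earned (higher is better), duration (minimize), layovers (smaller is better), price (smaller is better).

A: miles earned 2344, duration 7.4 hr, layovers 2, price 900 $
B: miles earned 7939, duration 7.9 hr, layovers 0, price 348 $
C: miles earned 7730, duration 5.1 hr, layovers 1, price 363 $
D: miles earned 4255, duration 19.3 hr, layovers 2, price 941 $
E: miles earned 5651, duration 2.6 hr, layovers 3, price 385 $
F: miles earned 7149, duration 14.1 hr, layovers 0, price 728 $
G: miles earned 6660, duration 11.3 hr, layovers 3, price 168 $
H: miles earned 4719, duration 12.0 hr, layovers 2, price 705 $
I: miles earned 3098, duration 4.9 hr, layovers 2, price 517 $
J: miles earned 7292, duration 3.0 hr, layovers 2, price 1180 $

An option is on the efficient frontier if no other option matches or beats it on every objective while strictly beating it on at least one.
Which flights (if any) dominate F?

B: miles earned 7939≥7149, duration 7.9≤14.1, layovers 0≤0, price 348≤728 — dominates F.
Others (A, C, D, E, G, H, I, J) are each worse than F on at least one objective.

B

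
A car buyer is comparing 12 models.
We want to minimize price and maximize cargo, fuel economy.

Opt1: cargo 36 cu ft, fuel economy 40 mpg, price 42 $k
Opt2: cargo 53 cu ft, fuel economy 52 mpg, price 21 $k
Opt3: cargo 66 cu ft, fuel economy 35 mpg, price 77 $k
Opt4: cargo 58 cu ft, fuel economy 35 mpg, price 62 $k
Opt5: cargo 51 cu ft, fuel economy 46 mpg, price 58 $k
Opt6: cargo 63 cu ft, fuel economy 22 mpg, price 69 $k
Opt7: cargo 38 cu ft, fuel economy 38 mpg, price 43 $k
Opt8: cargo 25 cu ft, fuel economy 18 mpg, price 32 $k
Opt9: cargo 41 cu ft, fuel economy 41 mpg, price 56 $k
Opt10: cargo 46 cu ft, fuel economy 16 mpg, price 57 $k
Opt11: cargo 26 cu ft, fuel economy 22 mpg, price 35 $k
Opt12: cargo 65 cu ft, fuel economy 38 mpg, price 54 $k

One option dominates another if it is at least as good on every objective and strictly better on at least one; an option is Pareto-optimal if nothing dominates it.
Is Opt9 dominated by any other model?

Opt2 vs Opt9: cargo 53≥41, fuel economy 52≥41, price 21≤56 — Opt2 is at least as good on every objective and strictly better on at least one, so Opt2 dominates Opt9.

Yes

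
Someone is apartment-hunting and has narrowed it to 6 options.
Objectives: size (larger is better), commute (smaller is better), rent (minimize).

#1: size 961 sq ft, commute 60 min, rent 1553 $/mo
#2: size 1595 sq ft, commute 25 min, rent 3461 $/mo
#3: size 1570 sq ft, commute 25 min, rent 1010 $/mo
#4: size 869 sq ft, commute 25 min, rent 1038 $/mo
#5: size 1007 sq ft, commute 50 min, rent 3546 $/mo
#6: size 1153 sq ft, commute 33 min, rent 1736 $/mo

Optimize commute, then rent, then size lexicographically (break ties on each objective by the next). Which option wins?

#3

First minimize commute: best is 25, kept {#2, #3, #4}.
Then minimize rent: best is 1010, kept {#3}.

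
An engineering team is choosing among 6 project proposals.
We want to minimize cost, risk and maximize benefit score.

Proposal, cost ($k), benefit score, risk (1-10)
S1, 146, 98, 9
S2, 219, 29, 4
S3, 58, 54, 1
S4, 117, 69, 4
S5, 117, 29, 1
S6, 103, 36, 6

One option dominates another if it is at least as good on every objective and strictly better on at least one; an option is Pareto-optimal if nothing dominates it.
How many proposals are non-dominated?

S1: not dominated (best benefit score).
S2: dominated by S3 (cost 58≤219, benefit score 54≥29, risk 1≤4).
S3: not dominated (best cost).
S4: not dominated.
S5: dominated by S3 (cost 58≤117, benefit score 54≥29, risk 1≤1).
S6: dominated by S3 (cost 58≤103, benefit score 54≥36, risk 1≤6).
Pareto-optimal: S1, S3, S4 → 3.

3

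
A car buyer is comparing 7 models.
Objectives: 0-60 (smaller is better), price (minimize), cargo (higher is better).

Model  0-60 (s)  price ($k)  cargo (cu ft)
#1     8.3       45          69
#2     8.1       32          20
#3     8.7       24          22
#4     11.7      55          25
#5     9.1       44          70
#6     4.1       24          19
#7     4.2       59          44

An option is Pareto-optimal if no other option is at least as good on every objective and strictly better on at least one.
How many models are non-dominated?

6

#1: not dominated.
#2: not dominated.
#3: not dominated.
#4: dominated by #1 (0-60 8.3≤11.7, price 45≤55, cargo 69≥25).
#5: not dominated (best cargo).
#6: not dominated (best 0-60).
#7: not dominated.
Pareto-optimal: #1, #2, #3, #5, #6, #7 → 6.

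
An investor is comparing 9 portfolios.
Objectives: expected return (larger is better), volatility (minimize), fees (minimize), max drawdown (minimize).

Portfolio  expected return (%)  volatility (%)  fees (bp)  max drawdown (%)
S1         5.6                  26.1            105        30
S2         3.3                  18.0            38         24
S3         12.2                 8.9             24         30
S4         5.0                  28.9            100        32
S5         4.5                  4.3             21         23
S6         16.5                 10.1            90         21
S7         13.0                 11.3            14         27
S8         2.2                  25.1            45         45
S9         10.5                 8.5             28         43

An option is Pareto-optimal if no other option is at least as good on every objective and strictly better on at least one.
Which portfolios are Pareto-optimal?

S3, S5, S6, S7, S9

S1: dominated by S3 (expected return 12.2≥5.6, volatility 8.9≤26.1, fees 24≤105, max drawdown 30≤30).
S2: dominated by S5 (expected return 4.5≥3.3, volatility 4.3≤18.0, fees 21≤38, max drawdown 23≤24).
S3: not dominated.
S4: dominated by S3 (expected return 12.2≥5.0, volatility 8.9≤28.9, fees 24≤100, max drawdown 30≤32).
S5: not dominated (best volatility).
S6: not dominated (best expected return).
S7: not dominated (best fees).
S8: dominated by S2 (expected return 3.3≥2.2, volatility 18.0≤25.1, fees 38≤45, max drawdown 24≤45).
S9: not dominated.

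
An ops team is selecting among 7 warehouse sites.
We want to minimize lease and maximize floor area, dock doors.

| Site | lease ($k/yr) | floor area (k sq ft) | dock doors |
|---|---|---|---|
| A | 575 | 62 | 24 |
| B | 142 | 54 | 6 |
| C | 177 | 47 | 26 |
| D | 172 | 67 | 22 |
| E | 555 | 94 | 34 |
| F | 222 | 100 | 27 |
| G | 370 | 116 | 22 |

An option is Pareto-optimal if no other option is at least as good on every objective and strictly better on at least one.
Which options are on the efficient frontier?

B, C, D, E, F, G

A: dominated by E (lease 555≤575, floor area 94≥62, dock doors 34≥24).
B: not dominated (best lease).
C: not dominated.
D: not dominated.
E: not dominated (best dock doors).
F: not dominated.
G: not dominated (best floor area).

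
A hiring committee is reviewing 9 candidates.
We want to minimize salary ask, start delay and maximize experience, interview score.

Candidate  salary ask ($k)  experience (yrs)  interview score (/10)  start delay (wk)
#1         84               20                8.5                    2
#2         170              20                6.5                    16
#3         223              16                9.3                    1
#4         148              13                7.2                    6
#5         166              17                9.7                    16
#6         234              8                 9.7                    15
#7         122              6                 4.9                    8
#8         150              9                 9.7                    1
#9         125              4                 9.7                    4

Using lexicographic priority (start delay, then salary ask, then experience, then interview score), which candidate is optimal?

First minimize start delay: best is 1, kept {#3, #8}.
Then minimize salary ask: best is 150, kept {#8}.

#8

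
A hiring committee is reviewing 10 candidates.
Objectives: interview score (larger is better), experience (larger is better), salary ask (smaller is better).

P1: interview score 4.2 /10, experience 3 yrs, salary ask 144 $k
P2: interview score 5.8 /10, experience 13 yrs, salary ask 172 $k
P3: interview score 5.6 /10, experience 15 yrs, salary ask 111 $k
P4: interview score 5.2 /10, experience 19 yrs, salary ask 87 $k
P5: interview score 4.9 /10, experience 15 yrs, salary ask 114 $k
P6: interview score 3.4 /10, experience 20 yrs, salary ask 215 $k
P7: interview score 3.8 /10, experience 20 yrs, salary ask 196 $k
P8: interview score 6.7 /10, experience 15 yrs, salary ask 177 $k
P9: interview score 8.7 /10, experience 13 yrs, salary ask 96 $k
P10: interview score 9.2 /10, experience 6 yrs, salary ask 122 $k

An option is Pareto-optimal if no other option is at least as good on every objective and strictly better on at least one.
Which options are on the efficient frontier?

P3, P4, P7, P8, P9, P10

P1: dominated by P3 (interview score 5.6≥4.2, experience 15≥3, salary ask 111≤144).
P2: dominated by P9 (interview score 8.7≥5.8, experience 13≥13, salary ask 96≤172).
P3: not dominated.
P4: not dominated (best salary ask).
P5: dominated by P3 (interview score 5.6≥4.9, experience 15≥15, salary ask 111≤114).
P6: dominated by P7 (interview score 3.8≥3.4, experience 20≥20, salary ask 196≤215).
P7: not dominated.
P8: not dominated.
P9: not dominated.
P10: not dominated (best interview score).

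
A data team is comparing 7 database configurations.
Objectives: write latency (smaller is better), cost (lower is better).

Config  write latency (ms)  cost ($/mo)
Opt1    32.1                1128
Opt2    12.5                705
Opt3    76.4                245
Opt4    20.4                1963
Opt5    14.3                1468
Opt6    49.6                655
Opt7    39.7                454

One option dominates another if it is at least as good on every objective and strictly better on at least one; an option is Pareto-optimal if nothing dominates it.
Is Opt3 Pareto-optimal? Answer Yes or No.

Opt1: worse on cost (1128 vs 245).
Opt2: worse on cost (705 vs 245).
Opt4: worse on cost (1963 vs 245).
Opt5: worse on cost (1468 vs 245).
Opt6: worse on cost (655 vs 245).
Opt7: worse on cost (454 vs 245).
No option is at least as good as Opt3 on every objective and strictly better on one.

Yes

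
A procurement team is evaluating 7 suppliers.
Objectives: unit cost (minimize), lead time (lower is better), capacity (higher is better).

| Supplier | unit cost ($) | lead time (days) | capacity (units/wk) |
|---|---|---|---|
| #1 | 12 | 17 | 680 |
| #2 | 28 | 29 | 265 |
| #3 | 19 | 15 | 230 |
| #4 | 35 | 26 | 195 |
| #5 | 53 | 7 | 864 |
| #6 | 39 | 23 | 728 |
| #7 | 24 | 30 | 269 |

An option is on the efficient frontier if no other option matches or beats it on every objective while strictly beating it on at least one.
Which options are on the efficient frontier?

#1, #3, #5, #6

#1: not dominated (best unit cost).
#2: dominated by #1 (unit cost 12≤28, lead time 17≤29, capacity 680≥265).
#3: not dominated.
#4: dominated by #1 (unit cost 12≤35, lead time 17≤26, capacity 680≥195).
#5: not dominated (best lead time).
#6: not dominated.
#7: dominated by #1 (unit cost 12≤24, lead time 17≤30, capacity 680≥269).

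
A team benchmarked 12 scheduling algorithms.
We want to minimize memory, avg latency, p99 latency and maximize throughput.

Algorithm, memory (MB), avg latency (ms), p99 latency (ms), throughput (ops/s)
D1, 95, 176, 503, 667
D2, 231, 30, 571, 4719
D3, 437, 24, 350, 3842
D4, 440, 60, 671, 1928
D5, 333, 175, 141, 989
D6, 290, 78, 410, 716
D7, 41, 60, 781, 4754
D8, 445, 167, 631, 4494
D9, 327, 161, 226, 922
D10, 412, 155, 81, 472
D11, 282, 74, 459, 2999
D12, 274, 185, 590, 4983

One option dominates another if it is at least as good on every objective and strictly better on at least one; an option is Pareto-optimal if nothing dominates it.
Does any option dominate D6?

No

D1: worse on avg latency (176 vs 78).
D2: worse on p99 latency (571 vs 410).
D3: worse on memory (437 vs 290).
D4: worse on memory (440 vs 290).
D5: worse on memory (333 vs 290).
D7: worse on p99 latency (781 vs 410).
D8: worse on memory (445 vs 290).
D9: worse on memory (327 vs 290).
D10: worse on memory (412 vs 290).
D11: worse on p99 latency (459 vs 410).
D12: worse on avg latency (185 vs 78).
No option is at least as good as D6 on every objective and strictly better on one.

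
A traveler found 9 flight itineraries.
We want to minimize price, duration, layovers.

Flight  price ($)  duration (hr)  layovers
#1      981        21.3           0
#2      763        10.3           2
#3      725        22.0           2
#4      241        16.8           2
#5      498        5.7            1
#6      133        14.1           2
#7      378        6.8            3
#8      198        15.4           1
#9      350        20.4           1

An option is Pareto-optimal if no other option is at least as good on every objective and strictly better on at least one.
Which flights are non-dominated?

#1, #5, #6, #7, #8

#1: not dominated (best layovers).
#2: dominated by #5 (price 498≤763, duration 5.7≤10.3, layovers 1≤2).
#3: dominated by #4 (price 241≤725, duration 16.8≤22.0, layovers 2≤2).
#4: dominated by #6 (price 133≤241, duration 14.1≤16.8, layovers 2≤2).
#5: not dominated (best duration).
#6: not dominated (best price).
#7: not dominated.
#8: not dominated.
#9: dominated by #8 (price 198≤350, duration 15.4≤20.4, layovers 1≤1).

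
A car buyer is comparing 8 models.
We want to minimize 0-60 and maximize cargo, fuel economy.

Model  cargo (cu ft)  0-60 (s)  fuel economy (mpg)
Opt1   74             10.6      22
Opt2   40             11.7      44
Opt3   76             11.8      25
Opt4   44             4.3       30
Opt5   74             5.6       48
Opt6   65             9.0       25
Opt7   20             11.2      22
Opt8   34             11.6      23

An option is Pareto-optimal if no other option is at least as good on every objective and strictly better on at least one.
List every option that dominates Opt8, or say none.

Opt4, Opt5, Opt6

Opt4: cargo 44≥34, 0-60 4.3≤11.6, fuel economy 30≥23 — dominates Opt8.
Opt5: cargo 74≥34, 0-60 5.6≤11.6, fuel economy 48≥23 — dominates Opt8.
Opt6: cargo 65≥34, 0-60 9.0≤11.6, fuel economy 25≥23 — dominates Opt8.
Others (Opt1, Opt2, Opt3, Opt7) are each worse than Opt8 on at least one objective.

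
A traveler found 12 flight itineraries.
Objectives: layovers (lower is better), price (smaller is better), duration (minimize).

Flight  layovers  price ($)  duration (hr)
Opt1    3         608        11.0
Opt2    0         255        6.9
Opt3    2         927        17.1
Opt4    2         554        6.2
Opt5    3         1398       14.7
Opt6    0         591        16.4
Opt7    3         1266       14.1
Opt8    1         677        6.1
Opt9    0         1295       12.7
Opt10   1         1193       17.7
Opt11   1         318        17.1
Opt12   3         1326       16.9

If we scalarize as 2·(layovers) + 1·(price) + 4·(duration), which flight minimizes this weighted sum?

Opt2

Opt1: 2·3 + 1·608 + 4·11.0 = 658.0
Opt2: 2·0 + 1·255 + 4·6.9 = 282.6
Opt3: 2·2 + 1·927 + 4·17.1 = 999.4
Opt4: 2·2 + 1·554 + 4·6.2 = 582.8
Opt5: 2·3 + 1·1398 + 4·14.7 = 1462.8
Opt6: 2·0 + 1·591 + 4·16.4 = 656.6
Opt7: 2·3 + 1·1266 + 4·14.1 = 1328.4
Opt8: 2·1 + 1·677 + 4·6.1 = 703.4
Opt9: 2·0 + 1·1295 + 4·12.7 = 1345.8
Opt10: 2·1 + 1·1193 + 4·17.7 = 1265.8
Opt11: 2·1 + 1·318 + 4·17.1 = 388.4
Opt12: 2·3 + 1·1326 + 4·16.9 = 1399.6
Lowest: Opt2 at 282.6.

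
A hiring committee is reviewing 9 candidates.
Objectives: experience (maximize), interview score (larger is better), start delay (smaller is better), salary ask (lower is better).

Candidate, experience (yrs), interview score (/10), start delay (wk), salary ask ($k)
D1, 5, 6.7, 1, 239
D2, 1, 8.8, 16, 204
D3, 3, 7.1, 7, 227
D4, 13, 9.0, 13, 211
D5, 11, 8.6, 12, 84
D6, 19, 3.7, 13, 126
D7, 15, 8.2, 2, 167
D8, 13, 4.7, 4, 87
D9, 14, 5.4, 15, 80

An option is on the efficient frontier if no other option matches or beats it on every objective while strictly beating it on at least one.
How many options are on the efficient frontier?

D1: not dominated (best start delay).
D2: not dominated.
D3: dominated by D7 (experience 15≥3, interview score 8.2≥7.1, start delay 2≤7, salary ask 167≤227).
D4: not dominated (best interview score).
D5: not dominated.
D6: not dominated (best experience).
D7: not dominated.
D8: not dominated.
D9: not dominated (best salary ask).
Pareto-optimal: D1, D2, D4, D5, D6, D7, D8, D9 → 8.

8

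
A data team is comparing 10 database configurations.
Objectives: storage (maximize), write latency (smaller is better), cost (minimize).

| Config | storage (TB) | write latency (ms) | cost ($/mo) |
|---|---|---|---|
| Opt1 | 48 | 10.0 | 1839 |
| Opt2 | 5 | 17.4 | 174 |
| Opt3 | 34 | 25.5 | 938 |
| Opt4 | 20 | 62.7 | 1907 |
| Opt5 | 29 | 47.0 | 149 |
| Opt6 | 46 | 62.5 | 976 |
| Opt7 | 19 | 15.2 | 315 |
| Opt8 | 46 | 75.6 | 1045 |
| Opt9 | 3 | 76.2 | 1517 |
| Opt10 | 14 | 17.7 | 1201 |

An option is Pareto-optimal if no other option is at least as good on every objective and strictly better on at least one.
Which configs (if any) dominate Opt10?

Opt7: storage 19≥14, write latency 15.2≤17.7, cost 315≤1201 — dominates Opt10.
Others (Opt1, Opt2, Opt3, Opt4, Opt5, Opt6, Opt8, Opt9) are each worse than Opt10 on at least one objective.

Opt7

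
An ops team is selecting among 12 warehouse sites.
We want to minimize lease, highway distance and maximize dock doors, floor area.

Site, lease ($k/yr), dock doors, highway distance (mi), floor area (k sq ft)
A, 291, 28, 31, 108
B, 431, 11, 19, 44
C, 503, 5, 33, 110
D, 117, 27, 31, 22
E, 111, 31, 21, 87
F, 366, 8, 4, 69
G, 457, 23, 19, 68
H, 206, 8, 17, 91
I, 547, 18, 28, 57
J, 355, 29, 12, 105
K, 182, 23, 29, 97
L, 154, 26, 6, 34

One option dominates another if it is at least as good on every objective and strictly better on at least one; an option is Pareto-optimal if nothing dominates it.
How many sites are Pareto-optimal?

A: not dominated.
B: dominated by J (lease 355≤431, dock doors 29≥11, highway distance 12≤19, floor area 105≥44).
C: not dominated (best floor area).
D: dominated by E (lease 111≤117, dock doors 31≥27, highway distance 21≤31, floor area 87≥22).
E: not dominated (best lease).
F: not dominated (best highway distance).
G: dominated by J (lease 355≤457, dock doors 29≥23, highway distance 12≤19, floor area 105≥68).
H: not dominated.
I: dominated by E (lease 111≤547, dock doors 31≥18, highway distance 21≤28, floor area 87≥57).
J: not dominated.
K: not dominated.
L: not dominated.
Pareto-optimal: A, C, E, F, H, J, K, L → 8.

8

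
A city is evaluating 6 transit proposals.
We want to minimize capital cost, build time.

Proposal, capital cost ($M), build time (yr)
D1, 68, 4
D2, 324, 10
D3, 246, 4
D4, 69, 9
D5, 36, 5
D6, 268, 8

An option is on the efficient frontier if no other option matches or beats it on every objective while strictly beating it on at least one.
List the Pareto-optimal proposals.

D1: not dominated.
D2: dominated by D1 (capital cost 68≤324, build time 4≤10).
D3: dominated by D1 (capital cost 68≤246, build time 4≤4).
D4: dominated by D1 (capital cost 68≤69, build time 4≤9).
D5: not dominated (best capital cost).
D6: dominated by D1 (capital cost 68≤268, build time 4≤8).

D1, D5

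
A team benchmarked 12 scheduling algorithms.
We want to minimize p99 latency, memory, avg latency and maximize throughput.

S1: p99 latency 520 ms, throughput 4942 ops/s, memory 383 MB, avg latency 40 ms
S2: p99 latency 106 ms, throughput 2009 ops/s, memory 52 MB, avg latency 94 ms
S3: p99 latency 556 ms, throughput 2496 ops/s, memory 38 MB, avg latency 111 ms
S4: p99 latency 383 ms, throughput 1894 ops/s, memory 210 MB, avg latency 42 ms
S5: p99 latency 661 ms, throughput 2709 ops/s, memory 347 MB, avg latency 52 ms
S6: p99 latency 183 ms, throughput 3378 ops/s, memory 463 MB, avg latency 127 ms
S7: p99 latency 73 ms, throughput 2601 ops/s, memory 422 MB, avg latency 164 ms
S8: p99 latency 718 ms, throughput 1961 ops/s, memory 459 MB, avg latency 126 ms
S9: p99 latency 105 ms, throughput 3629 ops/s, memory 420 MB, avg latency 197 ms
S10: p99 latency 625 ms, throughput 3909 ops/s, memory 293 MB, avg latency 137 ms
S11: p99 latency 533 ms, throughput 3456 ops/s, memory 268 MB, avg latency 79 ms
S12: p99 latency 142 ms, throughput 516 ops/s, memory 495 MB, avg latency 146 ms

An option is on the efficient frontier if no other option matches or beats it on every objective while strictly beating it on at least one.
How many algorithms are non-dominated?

S1: not dominated (best throughput).
S2: not dominated.
S3: not dominated (best memory).
S4: not dominated.
S5: not dominated.
S6: not dominated.
S7: not dominated (best p99 latency).
S8: dominated by S1 (p99 latency 520≤718, throughput 4942≥1961, memory 383≤459, avg latency 40≤126).
S9: not dominated.
S10: not dominated.
S11: not dominated.
S12: dominated by S2 (p99 latency 106≤142, throughput 2009≥516, memory 52≤495, avg latency 94≤146).
Pareto-optimal: S1, S2, S3, S4, S5, S6, S7, S9, S10, S11 → 10.

10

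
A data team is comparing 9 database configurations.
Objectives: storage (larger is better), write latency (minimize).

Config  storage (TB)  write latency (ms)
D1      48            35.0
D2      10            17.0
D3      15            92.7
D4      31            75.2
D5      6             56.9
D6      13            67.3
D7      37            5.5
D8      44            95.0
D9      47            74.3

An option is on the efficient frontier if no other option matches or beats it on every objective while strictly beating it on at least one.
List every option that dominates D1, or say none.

D2: worse on storage (10 vs 48).
D3: worse on storage (15 vs 48).
D4: worse on storage (31 vs 48).
D5: worse on storage (6 vs 48).
D6: worse on storage (13 vs 48).
D7: worse on storage (37 vs 48).
D8: worse on storage (44 vs 48).
D9: worse on storage (47 vs 48).
No option dominates D1.

none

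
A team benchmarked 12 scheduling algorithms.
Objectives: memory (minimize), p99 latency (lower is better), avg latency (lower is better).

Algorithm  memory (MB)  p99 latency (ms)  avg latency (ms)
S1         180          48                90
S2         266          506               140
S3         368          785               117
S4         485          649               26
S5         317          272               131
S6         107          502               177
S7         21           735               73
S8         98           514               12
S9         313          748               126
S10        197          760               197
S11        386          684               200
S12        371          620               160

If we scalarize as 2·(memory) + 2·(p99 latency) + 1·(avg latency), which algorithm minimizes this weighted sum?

S1

S1: 2·180 + 2·48 + 1·90 = 546
S2: 2·266 + 2·506 + 1·140 = 1684
S3: 2·368 + 2·785 + 1·117 = 2423
S4: 2·485 + 2·649 + 1·26 = 2294
S5: 2·317 + 2·272 + 1·131 = 1309
S6: 2·107 + 2·502 + 1·177 = 1395
S7: 2·21 + 2·735 + 1·73 = 1585
S8: 2·98 + 2·514 + 1·12 = 1236
S9: 2·313 + 2·748 + 1·126 = 2248
S10: 2·197 + 2·760 + 1·197 = 2111
S11: 2·386 + 2·684 + 1·200 = 2340
S12: 2·371 + 2·620 + 1·160 = 2142
Lowest: S1 at 546.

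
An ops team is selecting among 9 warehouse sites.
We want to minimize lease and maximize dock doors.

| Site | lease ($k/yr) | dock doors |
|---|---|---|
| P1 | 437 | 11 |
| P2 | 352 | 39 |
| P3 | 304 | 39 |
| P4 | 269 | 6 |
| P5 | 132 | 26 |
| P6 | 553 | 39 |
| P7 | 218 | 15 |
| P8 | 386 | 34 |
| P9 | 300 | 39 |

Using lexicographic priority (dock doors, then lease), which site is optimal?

First maximize dock doors: best is 39, kept {P2, P3, P6, P9}.
Then minimize lease: best is 300, kept {P9}.

P9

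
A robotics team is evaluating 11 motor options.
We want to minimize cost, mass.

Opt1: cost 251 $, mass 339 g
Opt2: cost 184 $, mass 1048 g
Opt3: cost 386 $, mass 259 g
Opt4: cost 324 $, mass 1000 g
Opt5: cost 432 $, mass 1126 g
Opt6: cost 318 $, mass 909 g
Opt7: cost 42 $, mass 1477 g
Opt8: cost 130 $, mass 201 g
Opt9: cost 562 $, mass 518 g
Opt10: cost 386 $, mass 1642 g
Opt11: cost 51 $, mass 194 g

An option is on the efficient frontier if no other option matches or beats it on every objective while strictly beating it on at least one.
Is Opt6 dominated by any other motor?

Yes

Opt1 vs Opt6: cost 251≤318, mass 339≤909 — Opt1 is at least as good on every objective and strictly better on at least one, so Opt1 dominates Opt6.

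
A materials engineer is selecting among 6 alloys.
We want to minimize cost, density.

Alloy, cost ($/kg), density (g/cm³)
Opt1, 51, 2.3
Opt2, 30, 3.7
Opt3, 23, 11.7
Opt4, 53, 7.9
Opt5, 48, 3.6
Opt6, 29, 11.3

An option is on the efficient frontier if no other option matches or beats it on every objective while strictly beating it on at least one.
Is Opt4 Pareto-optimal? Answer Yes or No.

Opt1 vs Opt4: cost 51≤53, density 2.3≤7.9 — Opt1 is at least as good on every objective and strictly better on at least one, so Opt1 dominates Opt4.

No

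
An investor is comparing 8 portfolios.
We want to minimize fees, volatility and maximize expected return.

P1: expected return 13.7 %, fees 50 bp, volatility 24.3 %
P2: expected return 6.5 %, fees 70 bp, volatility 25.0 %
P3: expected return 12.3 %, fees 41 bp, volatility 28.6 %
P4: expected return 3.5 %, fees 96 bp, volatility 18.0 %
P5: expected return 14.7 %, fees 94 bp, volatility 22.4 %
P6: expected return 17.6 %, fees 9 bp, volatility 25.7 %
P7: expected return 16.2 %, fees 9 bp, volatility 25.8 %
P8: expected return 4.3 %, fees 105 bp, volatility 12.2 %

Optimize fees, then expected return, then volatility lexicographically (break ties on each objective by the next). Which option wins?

First minimize fees: best is 9, kept {P6, P7}.
Then maximize expected return: best is 17.6, kept {P6}.

P6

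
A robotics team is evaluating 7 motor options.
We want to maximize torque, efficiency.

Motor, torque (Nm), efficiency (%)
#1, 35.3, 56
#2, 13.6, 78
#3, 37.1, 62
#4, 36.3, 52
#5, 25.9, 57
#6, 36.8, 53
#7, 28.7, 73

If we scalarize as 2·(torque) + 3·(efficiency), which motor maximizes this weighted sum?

#1: 2·35.3 + 3·56 = 238.6
#2: 2·13.6 + 3·78 = 261.2
#3: 2·37.1 + 3·62 = 260.2
#4: 2·36.3 + 3·52 = 228.6
#5: 2·25.9 + 3·57 = 222.8
#6: 2·36.8 + 3·53 = 232.6
#7: 2·28.7 + 3·73 = 276.4
Highest: #7 at 276.4.

#7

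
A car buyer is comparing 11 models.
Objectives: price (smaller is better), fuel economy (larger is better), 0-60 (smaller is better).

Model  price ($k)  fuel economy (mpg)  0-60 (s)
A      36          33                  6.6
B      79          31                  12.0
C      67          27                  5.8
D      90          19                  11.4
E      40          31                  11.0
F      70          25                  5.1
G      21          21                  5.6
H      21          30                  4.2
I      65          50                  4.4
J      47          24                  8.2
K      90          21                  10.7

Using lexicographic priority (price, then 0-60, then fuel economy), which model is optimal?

H

First minimize price: best is 21, kept {G, H}.
Then minimize 0-60: best is 4.2, kept {H}.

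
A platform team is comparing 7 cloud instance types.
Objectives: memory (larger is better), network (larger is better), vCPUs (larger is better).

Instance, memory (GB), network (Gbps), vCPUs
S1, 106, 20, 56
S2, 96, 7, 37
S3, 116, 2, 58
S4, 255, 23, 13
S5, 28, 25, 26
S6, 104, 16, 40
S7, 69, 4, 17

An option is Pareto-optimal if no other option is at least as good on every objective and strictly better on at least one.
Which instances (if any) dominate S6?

S1: memory 106≥104, network 20≥16, vCPUs 56≥40 — dominates S6.
Others (S2, S3, S4, S5, S7) are each worse than S6 on at least one objective.

S1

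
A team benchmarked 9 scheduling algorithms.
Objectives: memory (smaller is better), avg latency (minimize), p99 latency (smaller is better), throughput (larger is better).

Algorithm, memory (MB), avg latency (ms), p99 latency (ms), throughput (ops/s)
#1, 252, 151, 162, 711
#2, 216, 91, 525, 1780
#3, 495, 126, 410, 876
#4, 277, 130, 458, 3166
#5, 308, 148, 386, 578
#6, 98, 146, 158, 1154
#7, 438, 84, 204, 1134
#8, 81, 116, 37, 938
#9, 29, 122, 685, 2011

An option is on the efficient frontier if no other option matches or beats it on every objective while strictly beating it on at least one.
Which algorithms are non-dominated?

#2, #4, #6, #7, #8, #9

#1: dominated by #6 (memory 98≤252, avg latency 146≤151, p99 latency 158≤162, throughput 1154≥711).
#2: not dominated.
#3: dominated by #7 (memory 438≤495, avg latency 84≤126, p99 latency 204≤410, throughput 1134≥876).
#4: not dominated (best throughput).
#5: dominated by #6 (memory 98≤308, avg latency 146≤148, p99 latency 158≤386, throughput 1154≥578).
#6: not dominated.
#7: not dominated (best avg latency).
#8: not dominated (best p99 latency).
#9: not dominated (best memory).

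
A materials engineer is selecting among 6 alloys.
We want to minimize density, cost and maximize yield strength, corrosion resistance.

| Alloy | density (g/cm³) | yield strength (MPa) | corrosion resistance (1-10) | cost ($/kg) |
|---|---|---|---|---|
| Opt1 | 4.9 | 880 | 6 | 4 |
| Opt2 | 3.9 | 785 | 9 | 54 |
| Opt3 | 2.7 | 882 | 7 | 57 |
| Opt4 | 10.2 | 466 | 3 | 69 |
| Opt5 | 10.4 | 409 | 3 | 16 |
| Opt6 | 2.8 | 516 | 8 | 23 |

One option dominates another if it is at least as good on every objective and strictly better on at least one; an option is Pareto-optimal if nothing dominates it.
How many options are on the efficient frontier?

4

Opt1: not dominated (best cost).
Opt2: not dominated (best corrosion resistance).
Opt3: not dominated (best density).
Opt4: dominated by Opt1 (density 4.9≤10.2, yield strength 880≥466, corrosion resistance 6≥3, cost 4≤69).
Opt5: dominated by Opt1 (density 4.9≤10.4, yield strength 880≥409, corrosion resistance 6≥3, cost 4≤16).
Opt6: not dominated.
Pareto-optimal: Opt1, Opt2, Opt3, Opt6 → 4.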